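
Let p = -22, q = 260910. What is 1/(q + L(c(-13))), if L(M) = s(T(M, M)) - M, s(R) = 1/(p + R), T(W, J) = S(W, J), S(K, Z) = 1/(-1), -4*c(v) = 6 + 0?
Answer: 46/12001927 ≈ 3.8327e-6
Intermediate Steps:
c(v) = -3/2 (c(v) = -(6 + 0)/4 = -1/4*6 = -3/2)
S(K, Z) = -1
T(W, J) = -1
s(R) = 1/(-22 + R)
L(M) = -1/23 - M (L(M) = 1/(-22 - 1) - M = 1/(-23) - M = -1/23 - M)
1/(q + L(c(-13))) = 1/(260910 + (-1/23 - 1*(-3/2))) = 1/(260910 + (-1/23 + 3/2)) = 1/(260910 + 67/46) = 1/(12001927/46) = 46/12001927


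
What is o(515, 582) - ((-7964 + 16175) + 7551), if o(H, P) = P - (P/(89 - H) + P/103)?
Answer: -111042671/7313 ≈ -15184.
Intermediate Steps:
o(H, P) = 102*P/103 - P/(89 - H) (o(H, P) = P - (P/(89 - H) + P*(1/103)) = P - (P/(89 - H) + P/103) = P - (P/103 + P/(89 - H)) = P + (-P/103 - P/(89 - H)) = 102*P/103 - P/(89 - H))
o(515, 582) - ((-7964 + 16175) + 7551) = (1/103)*582*(-8975 + 102*515)/(-89 + 515) - ((-7964 + 16175) + 7551) = (1/103)*582*(-8975 + 52530)/426 - (8211 + 7551) = (1/103)*582*(1/426)*43555 - 1*15762 = 4224835/7313 - 15762 = -111042671/7313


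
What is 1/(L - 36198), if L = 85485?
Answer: 1/49287 ≈ 2.0289e-5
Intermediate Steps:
1/(L - 36198) = 1/(85485 - 36198) = 1/49287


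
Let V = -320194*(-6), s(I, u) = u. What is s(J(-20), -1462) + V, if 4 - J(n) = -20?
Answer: 1919702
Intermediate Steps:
J(n) = 24 (J(n) = 4 - 1*(-20) = 4 + 20 = 24)
V = 1921164
s(J(-20), -1462) + V = -1462 + 1921164 = 1919702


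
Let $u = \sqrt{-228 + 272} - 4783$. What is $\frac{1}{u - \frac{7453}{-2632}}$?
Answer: $- \frac{33114252696}{158291396641753} - \frac{13854848 \sqrt{11}}{158291396641753} \approx -0.00020949$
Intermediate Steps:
$u = -4783 + 2 \sqrt{11}$ ($u = \sqrt{44} - 4783 = 2 \sqrt{11} - 4783 = -4783 + 2 \sqrt{11} \approx -4776.4$)
$\frac{1}{u - \frac{7453}{-2632}} = \frac{1}{\left(-4783 + 2 \sqrt{11}\right) - \frac{7453}{-2632}} = \frac{1}{\left(-4783 + 2 \sqrt{11}\right) - - \frac{7453}{2632}} = \frac{1}{\left(-4783 + 2 \sqrt{11}\right) + \frac{7453}{2632}} = \frac{1}{- \frac{12581403}{2632} + 2 \sqrt{11}}$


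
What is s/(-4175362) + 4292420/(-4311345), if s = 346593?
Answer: -3883337870725/3600285216378 ≈ -1.0786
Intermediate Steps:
s/(-4175362) + 4292420/(-4311345) = 346593/(-4175362) + 4292420/(-4311345) = 346593*(-1/4175362) + 4292420*(-1/4311345) = -346593/4175362 - 858484/862269 = -3883337870725/3600285216378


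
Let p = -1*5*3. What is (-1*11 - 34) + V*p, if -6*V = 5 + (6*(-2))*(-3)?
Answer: 115/2 ≈ 57.500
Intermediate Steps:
p = -15 (p = -5*3 = -15)
V = -41/6 (V = -(5 + (6*(-2))*(-3))/6 = -(5 - 12*(-3))/6 = -(5 + 36)/6 = -⅙*41 = -41/6 ≈ -6.8333)
(-1*11 - 34) + V*p = (-1*11 - 34) - 41/6*(-15) = (-11 - 34) + 205/2 = -45 + 205/2 = 115/2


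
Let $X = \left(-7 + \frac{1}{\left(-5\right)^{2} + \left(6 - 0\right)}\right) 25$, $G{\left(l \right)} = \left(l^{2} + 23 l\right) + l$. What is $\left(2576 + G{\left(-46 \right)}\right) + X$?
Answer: $\frac{105828}{31} \approx 3413.8$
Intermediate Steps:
$G{\left(l \right)} = l^{2} + 24 l$
$X = - \frac{5400}{31}$ ($X = \left(-7 + \frac{1}{25 + \left(6 + 0\right)}\right) 25 = \left(-7 + \frac{1}{25 + 6}\right) 25 = \left(-7 + \frac{1}{31}\right) 25 = \left(- \frac{216}{31}\right) 25 = - \frac{5400}{31} \approx -174.19$)
$\left(2576 + G{\left(-46 \right)}\right) + X = \left(2576 - 46 \left(24 - 46\right)\right) - \frac{5400}{31} = \left(2576 - -1012\right) - \frac{5400}{31} = \left(2576 + 1012\right) - \frac{5400}{31} = 3588 - \frac{5400}{31} = \frac{105828}{31}$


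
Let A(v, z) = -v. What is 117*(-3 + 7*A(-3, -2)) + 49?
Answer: 2155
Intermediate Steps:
117*(-3 + 7*A(-3, -2)) + 49 = 117*(-3 + 7*(-1*(-3))) + 49 = 117*(-3 + 7*3) + 49 = 117*(-3 + 21) + 49 = 117*18 + 49 = 2106 + 49 = 2155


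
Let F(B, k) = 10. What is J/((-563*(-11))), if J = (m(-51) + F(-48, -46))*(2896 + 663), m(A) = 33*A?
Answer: -5954207/6193 ≈ -961.44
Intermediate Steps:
J = -5954207 (J = (33*(-51) + 10)*(2896 + 663) = (-1683 + 10)*3559 = -1673*3559 = -5954207)
J/((-563*(-11))) = -5954207/((-563*(-11))) = -5954207/6193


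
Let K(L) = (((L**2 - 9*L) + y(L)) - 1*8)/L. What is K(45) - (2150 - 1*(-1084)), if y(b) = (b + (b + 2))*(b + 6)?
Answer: -139226/45 ≈ -3093.9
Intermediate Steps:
y(b) = (2 + 2*b)*(6 + b) (y(b) = (b + (2 + b))*(6 + b) = (2 + 2*b)*(6 + b))
K(L) = (4 + 3*L**2 + 5*L)/L (K(L) = (((L**2 - 9*L) + (12 + 2*L**2 + 14*L)) - 1*8)/L = ((12 + 3*L**2 + 5*L) - 8)/L = (4 + 3*L**2 + 5*L)/L)
K(45) - (2150 - 1*(-1084)) = (5 + 3*45 + 4/45) - (2150 - 1*(-1084)) = (5 + 135 + 4*(1/45)) - (2150 + 1084) = (5 + 135 + 4/45) - 1*3234 = 6304/45 - 3234 = -139226/45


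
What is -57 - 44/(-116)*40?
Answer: -1213/29 ≈ -41.828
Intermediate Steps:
-57 - 44/(-116)*40 = -57 - 44*(-1/116)*40 = -57 + (11/29)*40 = -57 + 440/29 = -1213/29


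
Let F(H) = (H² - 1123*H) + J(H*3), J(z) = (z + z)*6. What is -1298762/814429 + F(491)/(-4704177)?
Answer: -5871275084030/3831218169933 ≈ -1.5325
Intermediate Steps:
J(z) = 12*z (J(z) = (2*z)*6 = 12*z)
F(H) = H² - 1087*H (F(H) = (H² - 1123*H) + 12*(H*3) = (H² - 1123*H) + 12*(3*H) = (H² - 1123*H) + 36*H = H² - 1087*H)
-1298762/814429 + F(491)/(-4704177) = -1298762/814429 + (491*(-1087 + 491))/(-4704177) = -1298762*1/814429 + (491*(-596))*(-1/4704177) = -1298762/814429 - 292636*(-1/4704177) = -1298762/814429 + 292636/4704177 = -5871275084030/3831218169933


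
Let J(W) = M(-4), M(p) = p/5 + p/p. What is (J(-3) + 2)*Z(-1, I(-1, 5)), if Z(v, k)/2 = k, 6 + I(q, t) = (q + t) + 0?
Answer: -44/5 ≈ -8.8000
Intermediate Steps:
I(q, t) = -6 + q + t (I(q, t) = -6 + ((q + t) + 0) = -6 + (q + t) = -6 + q + t)
M(p) = 1 + p/5 (M(p) = p*(1/5) + 1 = p/5 + 1 = 1 + p/5)
Z(v, k) = 2*k
J(W) = 1/5 (J(W) = 1 + (1/5)*(-4) = 1 - 4/5 = 1/5)
(J(-3) + 2)*Z(-1, I(-1, 5)) = (1/5 + 2)*(2*(-6 - 1 + 5)) = 11*(2*(-2))/5 = (11/5)*(-4) = -44/5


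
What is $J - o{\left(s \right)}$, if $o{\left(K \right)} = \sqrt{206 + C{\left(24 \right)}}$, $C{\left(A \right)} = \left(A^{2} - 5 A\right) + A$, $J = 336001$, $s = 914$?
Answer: $336001 - 7 \sqrt{14} \approx 3.3598 \cdot 10^{5}$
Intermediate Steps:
$C{\left(A \right)} = A^{2} - 4 A$
$o{\left(K \right)} = 7 \sqrt{14}$ ($o{\left(K \right)} = \sqrt{206 + 24 \left(-4 + 24\right)} = \sqrt{206 + 24 \cdot 20} = \sqrt{206 + 480} = \sqrt{686} = 7 \sqrt{14}$)
$J - o{\left(s \right)} = 336001 - 7 \sqrt{14}$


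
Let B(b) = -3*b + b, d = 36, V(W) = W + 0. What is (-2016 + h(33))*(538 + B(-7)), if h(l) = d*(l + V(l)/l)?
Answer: -437184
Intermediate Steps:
V(W) = W
h(l) = 36 + 36*l (h(l) = 36*(l + l/l) = 36*(l + 1) = 36*(1 + l) = 36 + 36*l)
B(b) = -2*b
(-2016 + h(33))*(538 + B(-7)) = (-2016 + (36 + 36*33))*(538 - 2*(-7)) = (-2016 + (36 + 1188))*(538 + 14) = (-2016 + 1224)*552 = -792*552 = -437184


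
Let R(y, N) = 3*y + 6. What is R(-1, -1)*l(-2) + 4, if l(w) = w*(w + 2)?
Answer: 4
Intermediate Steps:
l(w) = w*(2 + w)
R(y, N) = 6 + 3*y
R(-1, -1)*l(-2) + 4 = (6 + 3*(-1))*(-2*(2 - 2)) + 4 = (6 - 3)*(-2*0) + 4 = 3*0 + 4 = 0 + 4 = 4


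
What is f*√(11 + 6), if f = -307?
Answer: -307*√17 ≈ -1265.8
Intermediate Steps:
f*√(11 + 6) = -307*√(11 + 6) = -307*√17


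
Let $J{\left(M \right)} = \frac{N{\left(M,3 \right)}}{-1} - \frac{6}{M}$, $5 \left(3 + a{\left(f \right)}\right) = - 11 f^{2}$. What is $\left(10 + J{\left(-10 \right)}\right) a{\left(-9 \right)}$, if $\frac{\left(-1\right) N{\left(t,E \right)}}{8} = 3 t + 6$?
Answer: $\frac{821742}{25} \approx 32870.0$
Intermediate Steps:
$N{\left(t,E \right)} = -48 - 24 t$ ($N{\left(t,E \right)} = - 8 \left(3 t + 6\right) = - 8 \left(6 + 3 t\right) = -48 - 24 t$)
$a{\left(f \right)} = -3 - \frac{11 f^{2}}{5}$ ($a{\left(f \right)} = -3 + \frac{\left(-11\right) f^{2}}{5} = -3 - \frac{11 f^{2}}{5}$)
$J{\left(M \right)} = 48 - \frac{6}{M} + 24 M$ ($J{\left(M \right)} = \frac{-48 - 24 M}{-1} - \frac{6}{M} = \left(-48 - 24 M\right) \left(-1\right) - \frac{6}{M} = \left(48 + 24 M\right) - \frac{6}{M} = 48 - \frac{6}{M} + 24 M$)
$\left(10 + J{\left(-10 \right)}\right) a{\left(-9 \right)} = \left(10 + \left(48 - \frac{6}{-10} + 24 \left(-10\right)\right)\right) \left(-3 - \frac{11 \left(-9\right)^{2}}{5}\right) = \left(10 - \frac{957}{5}\right) \left(-3 - \frac{891}{5}\right) = \left(10 + \left(48 + \frac{3}{5} - 240\right)\right) \left(-3 - \frac{891}{5}\right) = \left(10 - \frac{957}{5}\right) \left(- \frac{906}{5}\right) = \left(- \frac{907}{5}\right) \left(- \frac{906}{5}\right) = \frac{821742}{25}$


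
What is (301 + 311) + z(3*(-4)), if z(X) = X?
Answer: 600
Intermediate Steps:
(301 + 311) + z(3*(-4)) = (301 + 311) + 3*(-4) = 612 - 12 = 600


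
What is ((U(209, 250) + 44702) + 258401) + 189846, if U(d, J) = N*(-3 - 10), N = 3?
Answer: 492910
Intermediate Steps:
U(d, J) = -39 (U(d, J) = 3*(-3 - 10) = 3*(-13) = -39)
((U(209, 250) + 44702) + 258401) + 189846 = ((-39 + 44702) + 258401) + 189846 = (44663 + 258401) + 189846 = 303064 + 189846 = 492910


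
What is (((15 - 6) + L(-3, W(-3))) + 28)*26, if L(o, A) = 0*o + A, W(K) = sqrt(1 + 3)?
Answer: 1014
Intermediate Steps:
W(K) = 2 (W(K) = sqrt(4) = 2)
L(o, A) = A (L(o, A) = 0 + A = A)
(((15 - 6) + L(-3, W(-3))) + 28)*26 = (((15 - 6) + 2) + 28)*26 = ((9 + 2) + 28)*26 = (11 + 28)*26 = 39*26 = 1014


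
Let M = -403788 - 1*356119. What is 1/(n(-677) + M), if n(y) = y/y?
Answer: -1/759906 ≈ -1.3160e-6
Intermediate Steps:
n(y) = 1
M = -759907 (M = -403788 - 356119 = -759907)
1/(n(-677) + M) = 1/(1 - 759907) = 1/(-759906) = -1/759906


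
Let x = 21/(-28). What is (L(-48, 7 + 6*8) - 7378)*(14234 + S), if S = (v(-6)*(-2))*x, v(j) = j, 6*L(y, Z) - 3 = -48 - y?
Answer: -209889875/2 ≈ -1.0494e+8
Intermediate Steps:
x = -3/4 (x = 21*(-1/28) = -3/4 ≈ -0.75000)
L(y, Z) = -15/2 - y/6 (L(y, Z) = 1/2 + (-48 - y)/6 = 1/2 + (-8 - y/6) = -15/2 - y/6)
S = -9 (S = -6*(-2)*(-3/4) = 12*(-3/4) = -9)
(L(-48, 7 + 6*8) - 7378)*(14234 + S) = ((-15/2 - 1/6*(-48)) - 7378)*(14234 - 9) = ((-15/2 + 8) - 7378)*14225 = (1/2 - 7378)*14225 = -14755/2*14225 = -209889875/2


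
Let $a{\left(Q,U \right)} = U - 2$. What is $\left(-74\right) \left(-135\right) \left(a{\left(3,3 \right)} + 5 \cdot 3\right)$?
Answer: $159840$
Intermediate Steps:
$a{\left(Q,U \right)} = -2 + U$
$\left(-74\right) \left(-135\right) \left(a{\left(3,3 \right)} + 5 \cdot 3\right) = \left(-74\right) \left(-135\right) \left(\left(-2 + 3\right) + 5 \cdot 3\right) = 9990 \left(1 + 15\right) = 9990 \cdot 16 = 159840$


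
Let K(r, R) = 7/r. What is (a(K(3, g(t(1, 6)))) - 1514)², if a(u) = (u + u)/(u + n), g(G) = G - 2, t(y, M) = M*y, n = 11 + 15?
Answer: 16557512976/7225 ≈ 2.2917e+6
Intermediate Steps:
n = 26
g(G) = -2 + G
a(u) = 2*u/(26 + u) (a(u) = (u + u)/(u + 26) = (2*u)/(26 + u) = 2*u/(26 + u))
(a(K(3, g(t(1, 6)))) - 1514)² = (2*(7/3)/(26 + 7/3) - 1514)² = (2*(7/3)/(85/3) - 1514)² = (2*(7/3)*(3/85) - 1514)² = (14/85 - 1514)² = (-128676/85)² = 16557512976/7225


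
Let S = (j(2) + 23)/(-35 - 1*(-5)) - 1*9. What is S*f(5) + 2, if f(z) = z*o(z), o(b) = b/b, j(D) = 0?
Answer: -281/6 ≈ -46.833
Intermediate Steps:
o(b) = 1
f(z) = z (f(z) = z*1 = z)
S = -293/30 (S = (0 + 23)/(-35 - 1*(-5)) - 1*9 = 23/(-35 + 5) - 9 = 23/(-30) - 9 = 23*(-1/30) - 9 = -23/30 - 9 = -293/30 ≈ -9.7667)
S*f(5) + 2 = -293/30*5 + 2 = -293/6 + 2 = -281/6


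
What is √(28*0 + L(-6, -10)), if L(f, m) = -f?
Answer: √6 ≈ 2.4495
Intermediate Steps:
√(28*0 + L(-6, -10)) = √(28*0 - 1*(-6)) = √(0 + 6) = √6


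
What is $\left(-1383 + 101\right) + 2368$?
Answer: $1086$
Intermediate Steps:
$\left(-1383 + 101\right) + 2368 = -1282 + 2368 = 1086$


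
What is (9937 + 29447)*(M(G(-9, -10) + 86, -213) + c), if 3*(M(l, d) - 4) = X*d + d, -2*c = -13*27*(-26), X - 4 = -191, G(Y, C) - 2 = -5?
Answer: 340553448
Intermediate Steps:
G(Y, C) = -3 (G(Y, C) = 2 - 5 = -3)
X = -187 (X = 4 - 191 = -187)
c = -4563 (c = -(-13*27)*(-26)/2 = -(-351)*(-26)/2 = -1/2*9126 = -4563)
M(l, d) = 4 - 62*d (M(l, d) = 4 + (-187*d + d)/3 = 4 + (-186*d)/3 = 4 - 62*d)
(9937 + 29447)*(M(G(-9, -10) + 86, -213) + c) = (9937 + 29447)*((4 - 62*(-213)) - 4563) = 39384*((4 + 13206) - 4563) = 39384*(13210 - 4563) = 39384*8647 = 340553448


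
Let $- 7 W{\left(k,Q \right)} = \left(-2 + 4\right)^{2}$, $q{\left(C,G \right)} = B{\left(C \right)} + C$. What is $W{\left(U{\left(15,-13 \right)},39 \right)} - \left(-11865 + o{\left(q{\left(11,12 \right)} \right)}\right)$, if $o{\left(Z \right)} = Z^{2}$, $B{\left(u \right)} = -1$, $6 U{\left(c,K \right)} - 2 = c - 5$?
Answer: $\frac{82351}{7} \approx 11764.0$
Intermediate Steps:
$U{\left(c,K \right)} = - \frac{1}{2} + \frac{c}{6}$ ($U{\left(c,K \right)} = \frac{1}{3} + \frac{c - 5}{6} = \frac{1}{3} + \frac{-5 + c}{6} = \frac{1}{3} + \left(- \frac{5}{6} + \frac{c}{6}\right) = - \frac{1}{2} + \frac{c}{6}$)
$q{\left(C,G \right)} = -1 + C$
$W{\left(k,Q \right)} = - \frac{4}{7}$ ($W{\left(k,Q \right)} = - \frac{\left(-2 + 4\right)^{2}}{7} = - \frac{2^{2}}{7} = \left(- \frac{1}{7}\right) 4 = - \frac{4}{7}$)
$W{\left(U{\left(15,-13 \right)},39 \right)} - \left(-11865 + o{\left(q{\left(11,12 \right)} \right)}\right) = - \frac{4}{7} + \left(11865 - \left(-1 + 11\right)^{2}\right) = - \frac{4}{7} + \left(11865 - 10^{2}\right) = - \frac{4}{7} + \left(11865 - 100\right) = - \frac{4}{7} + 11765 = \frac{82351}{7}$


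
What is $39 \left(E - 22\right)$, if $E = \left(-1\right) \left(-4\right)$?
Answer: $-702$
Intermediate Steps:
$E = 4$
$39 \left(E - 22\right) = 39 \left(4 - 22\right) = 39 \left(-18\right) = -702$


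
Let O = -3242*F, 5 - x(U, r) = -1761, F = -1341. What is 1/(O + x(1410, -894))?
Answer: 1/4349288 ≈ 2.2992e-7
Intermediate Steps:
x(U, r) = 1766 (x(U, r) = 5 - 1*(-1761) = 5 + 1761 = 1766)
O = 4347522 (O = -3242*(-1341) = 4347522)
1/(O + x(1410, -894)) = 1/(4347522 + 1766) = 1/4349288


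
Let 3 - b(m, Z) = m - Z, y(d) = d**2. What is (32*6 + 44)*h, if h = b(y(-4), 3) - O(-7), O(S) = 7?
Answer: -4012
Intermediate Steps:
b(m, Z) = 3 + Z - m (b(m, Z) = 3 - (m - Z) = 3 + (Z - m) = 3 + Z - m)
h = -17 (h = (3 + 3 - 1*(-4)**2) - 1*7 = (3 + 3 - 1*16) - 7 = (3 + 3 - 16) - 7 = -10 - 7 = -17)
(32*6 + 44)*h = (32*6 + 44)*(-17) = (192 + 44)*(-17) = 236*(-17) = -4012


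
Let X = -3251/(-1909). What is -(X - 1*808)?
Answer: 1539221/1909 ≈ 806.30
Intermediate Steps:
X = 3251/1909 (X = -3251*(-1/1909) = 3251/1909 ≈ 1.7030)
-(X - 1*808) = -(3251/1909 - 1*808) = -(3251/1909 - 808) = -1*(-1539221/1909) = 1539221/1909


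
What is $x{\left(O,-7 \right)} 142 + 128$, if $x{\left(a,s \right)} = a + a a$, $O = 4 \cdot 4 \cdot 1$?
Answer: $38752$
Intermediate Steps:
$O = 16$ ($O = 16 \cdot 1 = 16$)
$x{\left(a,s \right)} = a + a^{2}$
$x{\left(O,-7 \right)} 142 + 128 = 16 \left(1 + 16\right) 142 + 128 = 16 \cdot 17 \cdot 142 + 128 = 272 \cdot 142 + 128 = 38624 + 128 = 38752$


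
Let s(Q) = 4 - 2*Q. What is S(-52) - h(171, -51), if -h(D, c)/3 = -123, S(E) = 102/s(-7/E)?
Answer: -33141/97 ≈ -341.66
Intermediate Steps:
S(E) = 102/(4 + 14/E) (S(E) = 102/(4 - (-14)/E) = 102/(4 + 14/E))
h(D, c) = 369 (h(D, c) = -3*(-123) = 369)
S(-52) - h(171, -51) = 51*(-52)/(7 + 2*(-52)) - 1*369 = 51*(-52)/(7 - 104) - 369 = 51*(-52)/(-97) - 369 = 51*(-52)*(-1/97) - 369 = 2652/97 - 369 = -33141/97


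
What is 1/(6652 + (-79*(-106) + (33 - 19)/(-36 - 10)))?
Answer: 23/345591 ≈ 6.6553e-5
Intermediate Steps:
1/(6652 + (-79*(-106) + (33 - 19)/(-36 - 10))) = 1/(6652 + (8374 + 14/(-46))) = 1/(6652 + (8374 + 14*(-1/46))) = 1/(6652 + (8374 - 7/23)) = 1/(6652 + 192595/23) = 1/(345591/23) = 23/345591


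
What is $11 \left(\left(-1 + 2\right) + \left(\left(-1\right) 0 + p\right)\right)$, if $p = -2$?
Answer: $-11$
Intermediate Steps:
$11 \left(\left(-1 + 2\right) + \left(\left(-1\right) 0 + p\right)\right) = 11 \left(\left(-1 + 2\right) - 2\right) = 11 \left(1 + \left(0 - 2\right)\right) = 11 \left(1 - 2\right) = 11 \left(-1\right) = -11$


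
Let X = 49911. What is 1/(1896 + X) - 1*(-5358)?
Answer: 277581907/51807 ≈ 5358.0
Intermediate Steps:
1/(1896 + X) - 1*(-5358) = 1/(1896 + 49911) - 1*(-5358) = 1/51807 + 5358 = 277581907/51807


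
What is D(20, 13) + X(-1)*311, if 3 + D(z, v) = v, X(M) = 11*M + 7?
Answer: -1234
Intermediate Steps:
X(M) = 7 + 11*M
D(z, v) = -3 + v
D(20, 13) + X(-1)*311 = (-3 + 13) + (7 + 11*(-1))*311 = 10 + (7 - 11)*311 = 10 - 4*311 = 10 - 1244 = -1234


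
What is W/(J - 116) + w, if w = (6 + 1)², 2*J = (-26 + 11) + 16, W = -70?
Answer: 1637/33 ≈ 49.606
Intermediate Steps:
J = ½ (J = ((-26 + 11) + 16)/2 = (-15 + 16)/2 = (½)*1 = ½ ≈ 0.50000)
w = 49 (w = 7² = 49)
W/(J - 116) + w = -70/(½ - 116) + 49 = -70/(-231/2) + 49 = -70*(-2/231) + 49 = 20/33 + 49 = 1637/33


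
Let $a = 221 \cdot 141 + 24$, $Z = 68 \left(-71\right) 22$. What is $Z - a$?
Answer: $-137401$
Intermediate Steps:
$Z = -106216$ ($Z = \left(-4828\right) 22 = -106216$)
$a = 31185$ ($a = 31161 + 24 = 31185$)
$Z - a = -106216 - 31185 = -137401$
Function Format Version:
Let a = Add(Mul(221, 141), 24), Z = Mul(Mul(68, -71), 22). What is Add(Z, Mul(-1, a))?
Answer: -137401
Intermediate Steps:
Z = -106216 (Z = Mul(-4828, 22) = -106216)
a = 31185 (a = Add(31161, 24) = 31185)
Add(Z, Mul(-1, a)) = Add(-106216, Mul(-1, 31185)) = Add(-106216, -31185) = -137401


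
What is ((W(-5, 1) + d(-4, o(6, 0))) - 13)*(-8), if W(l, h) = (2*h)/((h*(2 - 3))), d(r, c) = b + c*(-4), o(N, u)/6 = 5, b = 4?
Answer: 1048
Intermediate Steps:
o(N, u) = 30 (o(N, u) = 6*5 = 30)
d(r, c) = 4 - 4*c (d(r, c) = 4 + c*(-4) = 4 - 4*c)
W(l, h) = -2 (W(l, h) = (2*h)/((h*(-1))) = (2*h)/((-h)) = (2*h)*(-1/h) = -2)
((W(-5, 1) + d(-4, o(6, 0))) - 13)*(-8) = ((-2 + (4 - 4*30)) - 13)*(-8) = ((-2 + (4 - 120)) - 13)*(-8) = ((-2 - 116) - 13)*(-8) = (-118 - 13)*(-8) = -131*(-8) = 1048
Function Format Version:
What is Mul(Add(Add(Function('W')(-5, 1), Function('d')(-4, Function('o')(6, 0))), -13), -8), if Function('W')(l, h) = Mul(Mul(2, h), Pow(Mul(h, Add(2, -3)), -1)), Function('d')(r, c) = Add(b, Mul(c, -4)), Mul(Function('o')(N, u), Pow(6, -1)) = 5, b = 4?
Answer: 1048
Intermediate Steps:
Function('o')(N, u) = 30 (Function('o')(N, u) = Mul(6, 5) = 30)
Function('d')(r, c) = Add(4, Mul(-4, c)) (Function('d')(r, c) = Add(4, Mul(c, -4)) = Add(4, Mul(-4, c)))
Function('W')(l, h) = -2 (Function('W')(l, h) = Mul(Mul(2, h), Pow(Mul(h, -1), -1)) = Mul(Mul(2, h), Pow(Mul(-1, h), -1)) = Mul(Mul(2, h), Mul(-1, Pow(h, -1))) = -2)
Mul(Add(Add(Function('W')(-5, 1), Function('d')(-4, Function('o')(6, 0))), -13), -8) = Mul(Add(Add(-2, Add(4, Mul(-4, 30))), -13), -8) = Mul(Add(Add(-2, Add(4, -120)), -13), -8) = Mul(Add(Add(-2, -116), -13), -8) = Mul(Add(-118, -13), -8) = Mul(-131, -8) = 1048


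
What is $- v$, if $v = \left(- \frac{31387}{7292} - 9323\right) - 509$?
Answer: $\frac{71726331}{7292} \approx 9836.3$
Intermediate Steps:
$v = - \frac{71726331}{7292}$ ($v = \left(\left(-31387\right) \frac{1}{7292} - 9323\right) - 509 = \left(- \frac{31387}{7292} - 9323\right) - 509 = - \frac{68014703}{7292} - 509 = - \frac{71726331}{7292} \approx -9836.3$)
$- v = \left(-1\right) \left(- \frac{71726331}{7292}\right) = \frac{71726331}{7292}$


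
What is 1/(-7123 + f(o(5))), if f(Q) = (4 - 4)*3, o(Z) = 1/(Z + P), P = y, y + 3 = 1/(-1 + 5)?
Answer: -1/7123 ≈ -0.00014039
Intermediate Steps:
y = -11/4 (y = -3 + 1/(-1 + 5) = -3 + 1/4 = -11/4 ≈ -2.7500)
P = -11/4 ≈ -2.7500
o(Z) = 1/(-11/4 + Z) (o(Z) = 1/(Z - 11/4) = 1/(-11/4 + Z))
f(Q) = 0 (f(Q) = 0*3 = 0)
1/(-7123 + f(o(5))) = 1/(-7123 + 0) = 1/(-7123) = -1/7123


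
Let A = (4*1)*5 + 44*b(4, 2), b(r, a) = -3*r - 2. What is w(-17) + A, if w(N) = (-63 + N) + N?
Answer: -693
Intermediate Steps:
w(N) = -63 + 2*N
b(r, a) = -2 - 3*r
A = -596 (A = (4*1)*5 + 44*(-2 - 3*4) = 4*5 + 44*(-2 - 12) = 20 + 44*(-14) = 20 - 616 = -596)
w(-17) + A = (-63 + 2*(-17)) - 596 = (-63 - 34) - 596 = -97 - 596 = -693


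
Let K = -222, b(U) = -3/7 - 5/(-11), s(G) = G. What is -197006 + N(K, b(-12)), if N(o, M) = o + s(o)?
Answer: -197450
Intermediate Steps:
b(U) = 2/77 (b(U) = -3*1/7 - 5*(-1/11) = -3/7 + 5/11 = 2/77)
N(o, M) = 2*o (N(o, M) = o + o = 2*o)
-197006 + N(K, b(-12)) = -197006 + 2*(-222) = -197006 - 444 = -197450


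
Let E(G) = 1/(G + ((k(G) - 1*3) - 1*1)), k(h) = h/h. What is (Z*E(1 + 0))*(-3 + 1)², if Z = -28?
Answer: 56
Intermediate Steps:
k(h) = 1
E(G) = 1/(-3 + G) (E(G) = 1/(G + ((1 - 1*3) - 1*1)) = 1/(G + ((1 - 3) - 1)) = 1/(G + (-2 - 1)) = 1/(G - 3) = 1/(-3 + G))
(Z*E(1 + 0))*(-3 + 1)² = (-28/(-3 + (1 + 0)))*(-3 + 1)² = -28/(-3 + 1)*(-2)² = -28/(-2)*4 = -28*(-½)*4 = 14*4 = 56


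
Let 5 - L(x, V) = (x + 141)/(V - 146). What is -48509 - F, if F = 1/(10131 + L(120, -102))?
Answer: -121951092649/2513989 ≈ -48509.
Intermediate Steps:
L(x, V) = 5 - (141 + x)/(-146 + V) (L(x, V) = 5 - (x + 141)/(V - 146) = 5 - (141 + x)/(-146 + V))
F = 248/2513989 (F = 1/(10131 + (-871 - 1*120 + 5*(-102))/(-146 - 102)) = 1/(10131 + (-871 - 120 - 510)/(-248)) = 1/(10131 - 1/248*(-1501)) = 1/(10131 + 1501/248) = 1/(2513989/248) = 248/2513989 ≈ 9.8648e-5)
-48509 - F = -48509 - 1*248/2513989 = -48509 - 248/2513989 = -121951092649/2513989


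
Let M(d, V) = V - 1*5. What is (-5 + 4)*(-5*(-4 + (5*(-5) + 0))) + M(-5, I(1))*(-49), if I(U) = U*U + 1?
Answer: 2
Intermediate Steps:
I(U) = 1 + U² (I(U) = U² + 1 = 1 + U²)
M(d, V) = -5 + V (M(d, V) = V - 5 = -5 + V)
(-5 + 4)*(-5*(-4 + (5*(-5) + 0))) + M(-5, I(1))*(-49) = (-5 + 4)*(-5*(-4 + (5*(-5) + 0))) + (-5 + (1 + 1²))*(-49) = -(-5)*(-4 + (-25 + 0)) + (-5 + (1 + 1))*(-49) = -(-5)*(-4 - 25) + (-5 + 2)*(-49) = -(-5)*(-29) - 3*(-49) = -1*145 + 147 = -145 + 147 = 2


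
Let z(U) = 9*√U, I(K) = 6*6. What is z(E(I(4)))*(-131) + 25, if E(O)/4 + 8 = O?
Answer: 25 - 4716*√7 ≈ -12452.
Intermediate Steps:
I(K) = 36
E(O) = -32 + 4*O
z(E(I(4)))*(-131) + 25 = (9*√(-32 + 4*36))*(-131) + 25 = (9*√(-32 + 144))*(-131) + 25 = (9*√112)*(-131) + 25 = (9*(4*√7))*(-131) + 25 = (36*√7)*(-131) + 25 = -4716*√7 + 25 = 25 - 4716*√7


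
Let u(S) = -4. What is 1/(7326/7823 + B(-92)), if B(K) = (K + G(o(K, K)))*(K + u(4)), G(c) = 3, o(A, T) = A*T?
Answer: 7823/66847038 ≈ 0.00011703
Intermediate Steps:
B(K) = (-4 + K)*(3 + K) (B(K) = (K + 3)*(K - 4) = (3 + K)*(-4 + K) = (-4 + K)*(3 + K))
1/(7326/7823 + B(-92)) = 1/(7326/7823 + (-12 + (-92)² - 1*(-92))) = 1/(7326*(1/7823) + (-12 + 8464 + 92)) = 1/(7326/7823 + 8544) = 1/(66847038/7823) = 7823/66847038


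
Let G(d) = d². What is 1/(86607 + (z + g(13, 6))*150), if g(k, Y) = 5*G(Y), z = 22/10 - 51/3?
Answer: 1/111387 ≈ 8.9777e-6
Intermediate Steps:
z = -74/5 (z = 22*(⅒) - 51*⅓ = 11/5 - 17 = -74/5 ≈ -14.800)
g(k, Y) = 5*Y²
1/(86607 + (z + g(13, 6))*150) = 1/(86607 + (-74/5 + 5*6²)*150) = 1/(86607 + (-74/5 + 5*36)*150) = 1/(86607 + (-74/5 + 180)*150) = 1/(86607 + (826/5)*150) = 1/(86607 + 24780) = 1/111387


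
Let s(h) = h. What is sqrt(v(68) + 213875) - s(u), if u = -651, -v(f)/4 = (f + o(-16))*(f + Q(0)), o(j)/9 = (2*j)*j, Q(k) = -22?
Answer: 651 + I*sqrt(646509) ≈ 651.0 + 804.06*I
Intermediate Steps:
o(j) = 18*j**2 (o(j) = 9*((2*j)*j) = 9*(2*j**2) = 18*j**2)
v(f) = -4*(-22 + f)*(4608 + f) (v(f) = -4*(f + 18*(-16)**2)*(f - 22) = -4*(f + 18*256)*(-22 + f) = -4*(f + 4608)*(-22 + f) = -4*(4608 + f)*(-22 + f) = -4*(-22 + f)*(4608 + f))
sqrt(v(68) + 213875) - s(u) = sqrt((405504 - 18344*68 - 4*68**2) + 213875) - 1*(-651) = sqrt((405504 - 1247392 - 4*4624) + 213875) + 651 = sqrt((405504 - 1247392 - 18496) + 213875) + 651 = sqrt(-860384 + 213875) + 651 = sqrt(-646509) + 651 = I*sqrt(646509) + 651 = 651 + I*sqrt(646509)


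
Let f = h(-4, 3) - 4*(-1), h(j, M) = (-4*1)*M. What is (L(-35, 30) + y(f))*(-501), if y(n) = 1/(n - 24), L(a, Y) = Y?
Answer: -480459/32 ≈ -15014.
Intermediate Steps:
h(j, M) = -4*M
f = -8 (f = -4*3 - 4*(-1) = -12 + 4 = -8)
y(n) = 1/(-24 + n)
(L(-35, 30) + y(f))*(-501) = (30 + 1/(-24 - 8))*(-501) = (30 + 1/(-32))*(-501) = (30 - 1/32)*(-501) = (959/32)*(-501) = -480459/32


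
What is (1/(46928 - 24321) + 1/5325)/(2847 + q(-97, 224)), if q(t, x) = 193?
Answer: 6983/91490529000 ≈ 7.6325e-8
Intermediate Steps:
(1/(46928 - 24321) + 1/5325)/(2847 + q(-97, 224)) = (1/(46928 - 24321) + 1/5325)/(2847 + 193) = (1/22607 + 1/5325)/3040 = (1/22607 + 1/5325)*(1/3040) = (27932/120382275)*(1/3040) = 6983/91490529000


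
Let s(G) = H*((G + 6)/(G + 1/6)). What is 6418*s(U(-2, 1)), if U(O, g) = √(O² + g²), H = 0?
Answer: 0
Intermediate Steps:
s(G) = 0 (s(G) = 0*((G + 6)/(G + 1/6)) = 0*((6 + G)/(G + ⅙)) = 0*((6 + G)/(⅙ + G)) = 0)
6418*s(U(-2, 1)) = 6418*0 = 0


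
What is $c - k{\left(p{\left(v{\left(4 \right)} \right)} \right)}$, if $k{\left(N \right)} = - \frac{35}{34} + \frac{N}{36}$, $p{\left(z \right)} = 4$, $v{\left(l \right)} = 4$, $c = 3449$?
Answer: $\frac{1055675}{306} \approx 3449.9$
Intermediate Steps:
$k{\left(N \right)} = - \frac{35}{34} + \frac{N}{36}$ ($k{\left(N \right)} = \left(-35\right) \frac{1}{34} + N \frac{1}{36} = - \frac{35}{34} + \frac{N}{36}$)
$c - k{\left(p{\left(v{\left(4 \right)} \right)} \right)} = 3449 - \left(- \frac{35}{34} + \frac{1}{36} \cdot 4\right) = 3449 - \left(- \frac{35}{34} + \frac{1}{9}\right) = 3449 - - \frac{281}{306} = 3449 + \frac{281}{306} = \frac{1055675}{306}$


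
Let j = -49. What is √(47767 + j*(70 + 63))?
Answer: 25*√66 ≈ 203.10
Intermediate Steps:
√(47767 + j*(70 + 63)) = √(47767 - 49*(70 + 63)) = √(47767 - 49*133) = √(47767 - 6517) = √41250 = 25*√66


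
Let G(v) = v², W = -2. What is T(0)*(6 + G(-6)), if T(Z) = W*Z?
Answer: 0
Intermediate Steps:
T(Z) = -2*Z
T(0)*(6 + G(-6)) = (-2*0)*(6 + (-6)²) = 0*(6 + 36) = 0*42 = 0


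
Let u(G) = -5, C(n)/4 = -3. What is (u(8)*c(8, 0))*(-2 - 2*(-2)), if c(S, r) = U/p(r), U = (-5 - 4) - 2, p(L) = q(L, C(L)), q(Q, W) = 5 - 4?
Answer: 110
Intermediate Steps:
C(n) = -12 (C(n) = 4*(-3) = -12)
q(Q, W) = 1
p(L) = 1
U = -11 (U = -9 - 2 = -11)
c(S, r) = -11 (c(S, r) = -11/1 = -11*1 = -11)
(u(8)*c(8, 0))*(-2 - 2*(-2)) = (-5*(-11))*(-2 - 2*(-2)) = 55*(-2 + 4) = 55*2 = 110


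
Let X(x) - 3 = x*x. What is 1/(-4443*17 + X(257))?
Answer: -1/9479 ≈ -0.00010550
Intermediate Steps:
X(x) = 3 + x² (X(x) = 3 + x*x = 3 + x²)
1/(-4443*17 + X(257)) = 1/(-4443*17 + (3 + 257²)) = 1/(-75531 + (3 + 66049)) = 1/(-75531 + 66052) = 1/(-9479) = -1/9479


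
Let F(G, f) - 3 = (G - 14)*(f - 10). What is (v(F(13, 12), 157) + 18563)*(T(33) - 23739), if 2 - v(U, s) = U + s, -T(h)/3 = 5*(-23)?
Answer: -430613358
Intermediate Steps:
T(h) = 345 (T(h) = -15*(-23) = -3*(-115) = 345)
F(G, f) = 3 + (-14 + G)*(-10 + f) (F(G, f) = 3 + (G - 14)*(f - 10) = 3 + (-14 + G)*(-10 + f))
v(U, s) = 2 - U - s (v(U, s) = 2 - (U + s) = 2 + (-U - s) = 2 - U - s)
(v(F(13, 12), 157) + 18563)*(T(33) - 23739) = ((2 - (143 - 14*12 - 10*13 + 13*12) - 1*157) + 18563)*(345 - 23739) = ((2 - (143 - 168 - 130 + 156) - 157) + 18563)*(-23394) = ((2 - 1*1 - 157) + 18563)*(-23394) = ((2 - 1 - 157) + 18563)*(-23394) = (-156 + 18563)*(-23394) = 18407*(-23394) = -430613358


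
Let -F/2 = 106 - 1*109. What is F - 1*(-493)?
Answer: 499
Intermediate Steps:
F = 6 (F = -2*(106 - 1*109) = -2*(106 - 109) = -2*(-3) = 6)
F - 1*(-493) = 6 - 1*(-493) = 6 + 493 = 499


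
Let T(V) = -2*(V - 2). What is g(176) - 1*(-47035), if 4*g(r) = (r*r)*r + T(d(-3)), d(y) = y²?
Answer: 2819951/2 ≈ 1.4100e+6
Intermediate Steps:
T(V) = 4 - 2*V (T(V) = -2*(-2 + V) = 4 - 2*V)
g(r) = -7/2 + r³/4 (g(r) = ((r*r)*r + (4 - 2*(-3)²))/4 = (r²*r + (4 - 2*9))/4 = (r³ + (4 - 18))/4 = (r³ - 14)/4 = (-14 + r³)/4 = -7/2 + r³/4)
g(176) - 1*(-47035) = (-7/2 + (¼)*176³) - 1*(-47035) = (-7/2 + (¼)*5451776) + 47035 = (-7/2 + 1362944) + 47035 = 2725881/2 + 47035 = 2819951/2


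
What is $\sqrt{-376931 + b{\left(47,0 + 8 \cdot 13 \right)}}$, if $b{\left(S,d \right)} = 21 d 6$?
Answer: $i \sqrt{363827} \approx 603.18 i$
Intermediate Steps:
$b{\left(S,d \right)} = 126 d$
$\sqrt{-376931 + b{\left(47,0 + 8 \cdot 13 \right)}} = \sqrt{-376931 + 126 \left(0 + 8 \cdot 13\right)} = \sqrt{-376931 + 126 \left(0 + 104\right)} = \sqrt{-376931 + 126 \cdot 104} = \sqrt{-376931 + 13104} = \sqrt{-363827} = i \sqrt{363827}$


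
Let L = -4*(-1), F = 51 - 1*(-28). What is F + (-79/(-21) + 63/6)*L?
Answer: 2857/21 ≈ 136.05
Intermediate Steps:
F = 79 (F = 51 + 28 = 79)
L = 4
F + (-79/(-21) + 63/6)*L = 79 + (-79/(-21) + 63/6)*4 = 79 + (-79*(-1/21) + 63*(⅙))*4 = 79 + (79/21 + 21/2)*4 = 79 + (599/42)*4 = 79 + 1198/21 = 2857/21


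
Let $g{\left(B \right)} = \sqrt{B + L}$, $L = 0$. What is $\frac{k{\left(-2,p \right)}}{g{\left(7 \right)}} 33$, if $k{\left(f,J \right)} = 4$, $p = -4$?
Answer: $\frac{132 \sqrt{7}}{7} \approx 49.891$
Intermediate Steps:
$g{\left(B \right)} = \sqrt{B}$ ($g{\left(B \right)} = \sqrt{B + 0} = \sqrt{B}$)
$\frac{k{\left(-2,p \right)}}{g{\left(7 \right)}} 33 = \frac{1}{\sqrt{7}} \cdot 4 \cdot 33 = \frac{\sqrt{7}}{7} \cdot 4 \cdot 33 = \frac{4 \sqrt{7}}{7} \cdot 33 = \frac{132 \sqrt{7}}{7}$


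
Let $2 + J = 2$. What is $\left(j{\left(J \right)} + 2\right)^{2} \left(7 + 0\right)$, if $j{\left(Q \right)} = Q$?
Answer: $28$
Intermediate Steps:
$J = 0$ ($J = -2 + 2 = 0$)
$\left(j{\left(J \right)} + 2\right)^{2} \left(7 + 0\right) = \left(0 + 2\right)^{2} \left(7 + 0\right) = 2^{2} \cdot 7 = 4 \cdot 7 = 28$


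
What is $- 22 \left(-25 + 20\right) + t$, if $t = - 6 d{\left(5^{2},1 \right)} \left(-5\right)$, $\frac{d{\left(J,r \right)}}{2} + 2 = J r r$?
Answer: $1490$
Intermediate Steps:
$d{\left(J,r \right)} = -4 + 2 J r^{2}$ ($d{\left(J,r \right)} = -4 + 2 J r r = -4 + 2 J r^{2}$)
$t = 1380$ ($t = - 6 \left(-4 + 2 \cdot 5^{2} \cdot 1^{2}\right) \left(-5\right) = - 6 \left(-4 + 2 \cdot 25 \cdot 1\right) \left(-5\right) = - 6 \left(-4 + 50\right) \left(-5\right) = \left(-6\right) 46 \left(-5\right) = \left(-276\right) \left(-5\right) = 1380$)
$- 22 \left(-25 + 20\right) + t = - 22 \left(-25 + 20\right) + 1380 = \left(-22\right) \left(-5\right) + 1380 = 110 + 1380 = 1490$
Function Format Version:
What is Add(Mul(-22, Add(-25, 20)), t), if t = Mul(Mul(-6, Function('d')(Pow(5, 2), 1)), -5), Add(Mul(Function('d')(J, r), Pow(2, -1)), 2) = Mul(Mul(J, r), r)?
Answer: 1490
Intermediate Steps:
Function('d')(J, r) = Add(-4, Mul(2, J, Pow(r, 2))) (Function('d')(J, r) = Add(-4, Mul(2, Mul(Mul(J, r), r))) = Add(-4, Mul(2, Mul(J, Pow(r, 2)))) = Add(-4, Mul(2, J, Pow(r, 2))))
t = 1380 (t = Mul(Mul(-6, Add(-4, Mul(2, Pow(5, 2), Pow(1, 2)))), -5) = Mul(Mul(-6, Add(-4, Mul(2, 25, 1))), -5) = Mul(Mul(-6, Add(-4, 50)), -5) = Mul(Mul(-6, 46), -5) = Mul(-276, -5) = 1380)
Add(Mul(-22, Add(-25, 20)), t) = Add(Mul(-22, Add(-25, 20)), 1380) = Add(Mul(-22, -5), 1380) = Add(110, 1380) = 1490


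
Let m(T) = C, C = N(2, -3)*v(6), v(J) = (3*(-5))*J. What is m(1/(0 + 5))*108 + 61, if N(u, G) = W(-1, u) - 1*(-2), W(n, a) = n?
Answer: -9659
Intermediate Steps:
v(J) = -15*J
N(u, G) = 1 (N(u, G) = -1 - 1*(-2) = -1 + 2 = 1)
C = -90 (C = 1*(-15*6) = 1*(-90) = -90)
m(T) = -90
m(1/(0 + 5))*108 + 61 = -90*108 + 61 = -9720 + 61 = -9659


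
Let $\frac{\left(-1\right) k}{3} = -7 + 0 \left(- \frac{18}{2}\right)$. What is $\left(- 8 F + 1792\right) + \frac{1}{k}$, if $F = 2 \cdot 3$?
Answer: $\frac{36625}{21} \approx 1744.0$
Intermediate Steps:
$F = 6$
$k = 21$ ($k = - 3 \left(-7 + 0 \left(- \frac{18}{2}\right)\right) = - 3 \left(-7 + 0 \left(\left(-18\right) \frac{1}{2}\right)\right) = - 3 \left(-7 + 0 \left(-9\right)\right) = - 3 \left(-7 + 0\right) = \left(-3\right) \left(-7\right) = 21$)
$\left(- 8 F + 1792\right) + \frac{1}{k} = \left(\left(-8\right) 6 + 1792\right) + \frac{1}{21} = \left(-48 + 1792\right) + \frac{1}{21} = 1744 + \frac{1}{21} = \frac{36625}{21}$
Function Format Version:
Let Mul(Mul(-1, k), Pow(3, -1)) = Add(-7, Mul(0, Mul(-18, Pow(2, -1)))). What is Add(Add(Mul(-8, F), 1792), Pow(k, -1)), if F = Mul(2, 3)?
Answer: Rational(36625, 21) ≈ 1744.0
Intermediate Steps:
F = 6
k = 21 (k = Mul(-3, Add(-7, Mul(0, Mul(-18, Pow(2, -1))))) = Mul(-3, Add(-7, Mul(0, Mul(-18, Rational(1, 2))))) = Mul(-3, Add(-7, Mul(0, -9))) = Mul(-3, Add(-7, 0)) = Mul(-3, -7) = 21)
Add(Add(Mul(-8, F), 1792), Pow(k, -1)) = Add(Add(Mul(-8, 6), 1792), Pow(21, -1)) = Add(Add(-48, 1792), Rational(1, 21)) = Add(1744, Rational(1, 21)) = Rational(36625, 21)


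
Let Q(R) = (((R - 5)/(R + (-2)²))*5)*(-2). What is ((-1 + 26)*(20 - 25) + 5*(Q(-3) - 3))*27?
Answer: 7020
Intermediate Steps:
Q(R) = -10*(-5 + R)/(4 + R) (Q(R) = (((-5 + R)/(R + 4))*5)*(-2) = (((-5 + R)/(4 + R))*5)*(-2) = (5*(-5 + R)/(4 + R))*(-2) = -10*(-5 + R)/(4 + R))
((-1 + 26)*(20 - 25) + 5*(Q(-3) - 3))*27 = ((-1 + 26)*(20 - 25) + 5*(10*(5 - 1*(-3))/(4 - 3) - 3))*27 = (25*(-5) + 5*(10*(5 + 3)/1 - 3))*27 = (-125 + 5*(10*1*8 - 3))*27 = (-125 + 5*(80 - 3))*27 = (-125 + 5*77)*27 = (-125 + 385)*27 = 260*27 = 7020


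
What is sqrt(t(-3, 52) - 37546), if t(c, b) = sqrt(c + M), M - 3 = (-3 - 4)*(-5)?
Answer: sqrt(-37546 + sqrt(35)) ≈ 193.75*I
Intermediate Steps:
M = 38 (M = 3 + (-3 - 4)*(-5) = 3 - 7*(-5) = 3 + 35 = 38)
t(c, b) = sqrt(38 + c) (t(c, b) = sqrt(c + 38) = sqrt(38 + c))
sqrt(t(-3, 52) - 37546) = sqrt(sqrt(38 - 3) - 37546) = sqrt(sqrt(35) - 37546) = sqrt(-37546 + sqrt(35))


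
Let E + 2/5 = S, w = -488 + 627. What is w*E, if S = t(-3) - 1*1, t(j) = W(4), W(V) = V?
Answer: 1807/5 ≈ 361.40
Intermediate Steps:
t(j) = 4
w = 139
S = 3 (S = 4 - 1*1 = 4 - 1 = 3)
E = 13/5 (E = -⅖ + 3 = 13/5 ≈ 2.6000)
w*E = 139*(13/5) = 1807/5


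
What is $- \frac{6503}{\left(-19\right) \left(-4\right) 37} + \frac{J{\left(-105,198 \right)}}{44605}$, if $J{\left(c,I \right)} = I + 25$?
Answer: $- \frac{289439239}{125429260} \approx -2.3076$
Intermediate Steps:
$J{\left(c,I \right)} = 25 + I$
$- \frac{6503}{\left(-19\right) \left(-4\right) 37} + \frac{J{\left(-105,198 \right)}}{44605} = - \frac{6503}{\left(-19\right) \left(-4\right) 37} + \frac{25 + 198}{44605} = - \frac{6503}{76 \cdot 37} + 223 \cdot \frac{1}{44605} = - \frac{6503}{2812} + \frac{223}{44605} = - \frac{289439239}{125429260}$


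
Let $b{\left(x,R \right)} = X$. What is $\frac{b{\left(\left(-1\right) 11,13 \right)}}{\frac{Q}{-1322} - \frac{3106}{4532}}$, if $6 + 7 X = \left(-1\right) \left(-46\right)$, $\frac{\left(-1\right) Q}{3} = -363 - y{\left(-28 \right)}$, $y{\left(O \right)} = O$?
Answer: $- \frac{29956520}{7578193} \approx -3.953$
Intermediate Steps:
$Q = 1005$ ($Q = - 3 \left(-363 - -28\right) = - 3 \left(-363 + 28\right) = \left(-3\right) \left(-335\right) = 1005$)
$X = \frac{40}{7}$ ($X = - \frac{6}{7} + \frac{\left(-1\right) \left(-46\right)}{7} = - \frac{6}{7} + \frac{1}{7} \cdot 46 = - \frac{6}{7} + \frac{46}{7} = \frac{40}{7} \approx 5.7143$)
$b{\left(x,R \right)} = \frac{40}{7}$
$\frac{b{\left(\left(-1\right) 11,13 \right)}}{\frac{Q}{-1322} - \frac{3106}{4532}} = \frac{40}{7 \left(\frac{1005}{-1322} - \frac{3106}{4532}\right)} = \frac{40}{7 \left(1005 \left(- \frac{1}{1322}\right) - \frac{1553}{2266}\right)} = \frac{40}{7 \left(- \frac{1005}{1322} - \frac{1553}{2266}\right)} = \frac{40}{7 \left(- \frac{1082599}{748913}\right)} = \frac{40}{7} \left(- \frac{748913}{1082599}\right) = - \frac{29956520}{7578193}$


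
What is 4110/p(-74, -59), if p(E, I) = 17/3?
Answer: 12330/17 ≈ 725.29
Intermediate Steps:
p(E, I) = 17/3 (p(E, I) = 17*(⅓) = 17/3)
4110/p(-74, -59) = 4110/(17/3) = 4110*(3/17) = 12330/17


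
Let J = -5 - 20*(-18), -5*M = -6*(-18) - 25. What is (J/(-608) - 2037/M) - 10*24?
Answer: -5948345/50464 ≈ -117.87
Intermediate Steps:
M = -83/5 (M = -(-6*(-18) - 25)/5 = -(108 - 25)/5 = -⅕*83 = -83/5 ≈ -16.600)
J = 355 (J = -5 + 360 = 355)
(J/(-608) - 2037/M) - 10*24 = (355/(-608) - 2037/(-83/5)) - 10*24 = (355*(-1/608) - 2037*(-5/83)) - 1*240 = (-355/608 + 10185/83) - 240 = 6163015/50464 - 240 = -5948345/50464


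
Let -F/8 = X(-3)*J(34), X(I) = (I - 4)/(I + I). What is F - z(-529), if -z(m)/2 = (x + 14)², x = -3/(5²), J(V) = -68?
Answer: 1912454/1875 ≈ 1020.0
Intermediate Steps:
X(I) = (-4 + I)/(2*I) (X(I) = (-4 + I)/((2*I)) = (-4 + I)*(1/(2*I)) = (-4 + I)/(2*I))
x = -3/25 ≈ -0.12000
z(m) = -240818/625 (z(m) = -2*(-3/25 + 14)² = -2*(347/25)² = -2*120409/625 = -240818/625)
F = 1904/3 (F = -8*(½)*(-4 - 3)/(-3)*(-68) = -8*(½)*(-⅓)*(-7)*(-68) = -28*(-68)/3 = -8*(-238/3) = 1904/3 ≈ 634.67)
F - z(-529) = 1904/3 - 1*(-240818/625) = 1904/3 + 240818/625 = 1912454/1875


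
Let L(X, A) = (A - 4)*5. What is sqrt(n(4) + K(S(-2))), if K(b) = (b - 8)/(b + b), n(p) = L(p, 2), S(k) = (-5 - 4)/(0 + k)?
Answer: I*sqrt(374)/6 ≈ 3.2232*I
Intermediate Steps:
L(X, A) = -20 + 5*A (L(X, A) = (-4 + A)*5 = -20 + 5*A)
S(k) = -9/k
n(p) = -10 (n(p) = -20 + 5*2 = -20 + 10 = -10)
K(b) = (-8 + b)/(2*b) (K(b) = (-8 + b)/((2*b)) = (-8 + b)*(1/(2*b)) = (-8 + b)/(2*b))
sqrt(n(4) + K(S(-2))) = sqrt(-10 + (-8 - 9/(-2))/(2*((-9/(-2))))) = sqrt(-10 + (-8 - 9*(-1/2))/(2*((-9*(-1/2))))) = sqrt(-10 + (-8 + 9/2)/(2*(9/2))) = sqrt(-10 + (1/2)*(2/9)*(-7/2)) = sqrt(-10 - 7/18) = sqrt(-187/18) = I*sqrt(374)/6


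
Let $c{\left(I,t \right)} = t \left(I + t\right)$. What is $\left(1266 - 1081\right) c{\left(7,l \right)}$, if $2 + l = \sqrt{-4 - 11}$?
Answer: $-4625 + 555 i \sqrt{15} \approx -4625.0 + 2149.5 i$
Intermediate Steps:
$l = -2 + i \sqrt{15}$ ($l = -2 + \sqrt{-4 - 11} = -2 + \sqrt{-15} = -2 + i \sqrt{15} \approx -2.0 + 3.873 i$)
$\left(1266 - 1081\right) c{\left(7,l \right)} = \left(1266 - 1081\right) \left(-2 + i \sqrt{15}\right) \left(7 - \left(2 - i \sqrt{15}\right)\right) = 185 \left(-2 + i \sqrt{15}\right) \left(5 + i \sqrt{15}\right)$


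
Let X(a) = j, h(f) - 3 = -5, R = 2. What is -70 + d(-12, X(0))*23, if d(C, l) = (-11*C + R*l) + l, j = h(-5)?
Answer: 2828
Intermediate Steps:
h(f) = -2 (h(f) = 3 - 5 = -2)
j = -2
X(a) = -2
d(C, l) = -11*C + 3*l (d(C, l) = (-11*C + 2*l) + l = -11*C + 3*l)
-70 + d(-12, X(0))*23 = -70 + (-11*(-12) + 3*(-2))*23 = -70 + (132 - 6)*23 = -70 + 126*23 = -70 + 2898 = 2828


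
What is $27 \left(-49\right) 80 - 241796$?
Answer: $-347636$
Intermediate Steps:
$27 \left(-49\right) 80 - 241796 = \left(-1323\right) 80 - 241796 = -105840 - 241796 = -347636$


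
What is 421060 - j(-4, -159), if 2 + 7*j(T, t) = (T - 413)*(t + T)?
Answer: 2879451/7 ≈ 4.1135e+5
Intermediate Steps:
j(T, t) = -2/7 + (-413 + T)*(T + t)/7 (j(T, t) = -2/7 + ((T - 413)*(t + T))/7 = -2/7 + ((-413 + T)*(T + t))/7 = -2/7 + (-413 + T)*(T + t)/7)
421060 - j(-4, -159) = 421060 - (-2/7 - 59*(-4) - 59*(-159) + (1/7)*(-4)**2 + (1/7)*(-4)*(-159)) = 421060 - (-2/7 + 236 + 9381 + (1/7)*16 + 636/7) = 421060 - (-2/7 + 236 + 9381 + 16/7 + 636/7) = 421060 - 1*67969/7 = 421060 - 67969/7 = 2879451/7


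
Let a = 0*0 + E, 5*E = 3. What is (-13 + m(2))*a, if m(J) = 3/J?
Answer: -69/10 ≈ -6.9000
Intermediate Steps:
E = ⅗ (E = (⅕)*3 = ⅗ ≈ 0.60000)
a = ⅗ (a = 0*0 + ⅗ = 0 + ⅗ = ⅗ ≈ 0.60000)
(-13 + m(2))*a = (-13 + 3/2)*(⅗) = -23/2*⅗ = -69/10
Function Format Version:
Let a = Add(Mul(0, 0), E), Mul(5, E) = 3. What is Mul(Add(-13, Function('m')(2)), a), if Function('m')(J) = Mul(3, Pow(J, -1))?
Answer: Rational(-69, 10) ≈ -6.9000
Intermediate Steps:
E = Rational(3, 5) (E = Mul(Rational(1, 5), 3) = Rational(3, 5) ≈ 0.60000)
a = Rational(3, 5) (a = Add(Mul(0, 0), Rational(3, 5)) = Add(0, Rational(3, 5)) = Rational(3, 5) ≈ 0.60000)
Mul(Add(-13, Function('m')(2)), a) = Mul(Add(-13, Mul(3, Pow(2, -1))), Rational(3, 5)) = Mul(Add(-13, Mul(3, Rational(1, 2))), Rational(3, 5)) = Mul(Add(-13, Rational(3, 2)), Rational(3, 5)) = Mul(Rational(-23, 2), Rational(3, 5)) = Rational(-69, 10)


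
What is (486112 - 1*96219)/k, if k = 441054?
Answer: 389893/441054 ≈ 0.88400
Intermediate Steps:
(486112 - 1*96219)/k = (486112 - 1*96219)/441054 = (486112 - 96219)*(1/441054) = 389893*(1/441054) = 389893/441054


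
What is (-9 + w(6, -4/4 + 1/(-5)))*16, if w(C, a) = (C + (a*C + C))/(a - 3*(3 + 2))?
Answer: -4016/27 ≈ -148.74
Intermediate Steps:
w(C, a) = (2*C + C*a)/(-15 + a) (w(C, a) = (C + (C*a + C))/(a - 3*5) = (C + (C + C*a))/(a - 15) = (2*C + C*a)/(-15 + a))
(-9 + w(6, -4/4 + 1/(-5)))*16 = (-9 + 6*(2 + (-4/4 + 1/(-5)))/(-15 + (-4/4 + 1/(-5))))*16 = (-9 + 6*(2 + (-4*¼ + 1*(-⅕)))/(-15 + (-4*¼ + 1*(-⅕))))*16 = (-9 + 6*(2 + (-1 - ⅕))/(-15 + (-1 - ⅕)))*16 = (-9 + 6*(2 - 6/5)/(-15 - 6/5))*16 = (-9 + 6*(⅘)/(-81/5))*16 = (-9 + 6*(-5/81)*(⅘))*16 = (-9 - 8/27)*16 = -251/27*16 = -4016/27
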